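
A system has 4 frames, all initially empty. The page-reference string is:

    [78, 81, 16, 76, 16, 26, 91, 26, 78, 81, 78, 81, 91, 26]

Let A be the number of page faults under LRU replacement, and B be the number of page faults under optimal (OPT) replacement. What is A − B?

2

Under LRU: F F F F . F F . F F . . . . → 8 faults.
Under OPT: F F F F . F F . . . . . . . → 6 faults.
A − B = 8 − 6 = 2.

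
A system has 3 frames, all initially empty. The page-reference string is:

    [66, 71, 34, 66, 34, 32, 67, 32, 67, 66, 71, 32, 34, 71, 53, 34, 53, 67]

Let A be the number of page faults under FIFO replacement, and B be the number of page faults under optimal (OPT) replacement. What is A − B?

3

Under FIFO: F F F . . F F . . F F F F . F . . F → 11 faults.
Under OPT: F F F . . F F . . . F . F . F . . . → 8 faults.
A − B = 11 − 8 = 3.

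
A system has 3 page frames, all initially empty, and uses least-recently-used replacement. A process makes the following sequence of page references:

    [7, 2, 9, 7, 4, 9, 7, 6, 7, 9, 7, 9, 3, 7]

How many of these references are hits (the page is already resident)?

7: miss, frames [7]
2: miss, frames [7, 2]
9: miss, frames [7, 2, 9]
7: hit
4: miss, evict 2, frames [9, 7, 4]
9: hit
7: hit
6: miss, evict 4, frames [9, 7, 6]
7: hit
9: hit
7: hit
9: hit
3: miss, evict 6, frames [7, 9, 3]
7: hit
Hits: 8.

8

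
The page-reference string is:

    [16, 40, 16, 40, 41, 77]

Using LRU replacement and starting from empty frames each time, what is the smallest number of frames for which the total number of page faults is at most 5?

2

f=1: 6 faults
f=2: 4 faults
f=3: 4 faults
f=4: 4 faults
Smallest f with faults ≤ 5 is 2.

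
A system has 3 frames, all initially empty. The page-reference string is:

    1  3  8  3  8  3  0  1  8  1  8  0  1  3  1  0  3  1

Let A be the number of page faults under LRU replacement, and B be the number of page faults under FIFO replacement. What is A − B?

Under LRU: F F F . . . F F F . . . . F . . . . → 7 faults.
Under FIFO: F F F . . . F F . . . . . F . . . . → 6 faults.
A − B = 7 − 6 = 1.

1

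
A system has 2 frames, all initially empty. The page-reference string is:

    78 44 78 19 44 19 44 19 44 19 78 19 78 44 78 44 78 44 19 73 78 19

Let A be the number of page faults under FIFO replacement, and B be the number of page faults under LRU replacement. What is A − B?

Under FIFO: F F . F . . . . . . F . . F . . . . F F F F → 9 faults.
Under LRU: F F . F F . . . . . F . . F . . . . F F F F → 10 faults.
A − B = 9 − 10 = -1.

-1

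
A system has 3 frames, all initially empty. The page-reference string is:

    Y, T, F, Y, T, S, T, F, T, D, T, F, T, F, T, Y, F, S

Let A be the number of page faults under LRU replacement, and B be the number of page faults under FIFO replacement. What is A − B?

-1

Under LRU: F F F . . F . F . F . . . . . F . F → 8 faults.
Under FIFO: F F F . . F . . . F F F . . . F . F → 9 faults.
A − B = 8 − 9 = -1.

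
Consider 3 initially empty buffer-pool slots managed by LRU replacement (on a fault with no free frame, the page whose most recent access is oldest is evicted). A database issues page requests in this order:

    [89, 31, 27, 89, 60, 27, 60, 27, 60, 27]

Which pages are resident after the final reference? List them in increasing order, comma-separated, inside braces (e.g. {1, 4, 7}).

89: fault, frames {89}
31: fault, frames {89,31}
27: fault, frames {89,31,27}
89: hit
60: fault, evict 31, frames {27,89,60}
27: hit
60: hit
27: hit
60: hit
27: hit

{27, 60, 89}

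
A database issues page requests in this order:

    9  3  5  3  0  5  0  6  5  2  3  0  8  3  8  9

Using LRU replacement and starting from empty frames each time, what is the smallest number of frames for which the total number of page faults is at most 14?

f=1: 16 faults
f=2: 13 faults
f=3: 10 faults
f=4: 10 faults
f=5: 8 faults
f=6: 8 faults
f=7: 7 faults
Smallest f with faults ≤ 14 is 2.

2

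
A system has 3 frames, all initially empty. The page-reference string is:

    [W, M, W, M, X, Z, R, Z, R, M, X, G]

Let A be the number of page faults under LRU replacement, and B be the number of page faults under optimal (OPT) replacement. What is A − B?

Under LRU: F F . . F F F . . F F F → 8 faults.
Under OPT: F F . . F F F . . . F F → 7 faults.
A − B = 8 − 7 = 1.

1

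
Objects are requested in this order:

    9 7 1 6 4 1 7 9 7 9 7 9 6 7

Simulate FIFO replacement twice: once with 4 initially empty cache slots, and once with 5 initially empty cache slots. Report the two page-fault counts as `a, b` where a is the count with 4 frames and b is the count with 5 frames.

4 frames: F F F F F . . F F . . . . . → 7 faults.
5 frames: F F F F F . . . . . . . . . → 5 faults.
5 < 7: adding a frame reduced faults, as is typical.

7, 5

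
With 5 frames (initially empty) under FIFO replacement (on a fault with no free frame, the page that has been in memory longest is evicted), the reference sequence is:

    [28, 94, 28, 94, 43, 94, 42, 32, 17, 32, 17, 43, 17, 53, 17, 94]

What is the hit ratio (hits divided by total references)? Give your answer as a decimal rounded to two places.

0.50

28 → fault, frames (28)
94 → fault, frames (28 94)
28 → hit
94 → hit
43 → fault, frames (28 94 43)
94 → hit
42 → fault, frames (28 94 43 42)
32 → fault, frames (28 94 43 42 32)
17 → fault, evict 28, frames (94 43 42 32 17)
32 → hit
17 → hit
43 → hit
17 → hit
53 → fault, evict 94, frames (43 42 32 17 53)
17 → hit
94 → fault, evict 43, frames (42 32 17 53 94)
Hits: 8 of 16 references → 8/16 = 0.5000.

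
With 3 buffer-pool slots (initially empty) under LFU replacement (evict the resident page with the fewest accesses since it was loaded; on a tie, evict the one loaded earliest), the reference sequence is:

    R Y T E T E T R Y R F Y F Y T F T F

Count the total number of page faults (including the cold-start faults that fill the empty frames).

12

R → fault, frames (R)
Y → fault, frames (R Y)
T → fault, frames (R Y T)
E → fault, evict R, frames (Y T E)
T → hit
E → hit
T → hit
R → fault, evict Y, frames (T E R)
Y → fault, evict R, frames (T E Y)
R → fault, evict Y, frames (T E R)
F → fault, evict R, frames (T E F)
Y → fault, evict F, frames (T E Y)
F → fault, evict Y, frames (T E F)
Y → fault, evict F, frames (T E Y)
T → hit
F → fault, evict Y, frames (T E F)
T → hit
F → hit
Page faults: 12.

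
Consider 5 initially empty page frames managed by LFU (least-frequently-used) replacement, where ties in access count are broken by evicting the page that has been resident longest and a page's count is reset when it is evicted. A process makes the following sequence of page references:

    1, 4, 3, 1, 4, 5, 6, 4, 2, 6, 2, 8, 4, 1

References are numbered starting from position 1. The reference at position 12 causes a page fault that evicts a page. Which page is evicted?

5

pos 1: 1 -> fault, frames (1)
pos 2: 4 -> fault, frames (1 4)
pos 3: 3 -> fault, frames (1 4 3)
pos 4: 1 -> hit
pos 5: 4 -> hit
pos 6: 5 -> fault, frames (1 4 3 5)
pos 7: 6 -> fault, frames (1 4 3 5 6)
pos 8: 4 -> hit
pos 9: 2 -> fault, evict 3, frames (1 4 5 6 2)
pos 10: 6 -> hit
pos 11: 2 -> hit
pos 12: 8 -> fault, evict 5, frames (1 4 6 2 8)
At position 12, page 5 is evicted.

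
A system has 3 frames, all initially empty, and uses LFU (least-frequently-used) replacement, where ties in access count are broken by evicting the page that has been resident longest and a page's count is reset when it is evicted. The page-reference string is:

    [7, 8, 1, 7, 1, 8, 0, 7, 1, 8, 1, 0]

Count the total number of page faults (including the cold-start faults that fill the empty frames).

7 → miss, frames (7)
8 → miss, frames (7 8)
1 → miss, frames (7 8 1)
7 → hit
1 → hit
8 → hit
0 → miss, evict 7, frames (8 1 0)
7 → miss, evict 0, frames (8 1 7)
1 → hit
8 → hit
1 → hit
0 → miss, evict 7, frames (8 1 0)
Page faults: 6.

6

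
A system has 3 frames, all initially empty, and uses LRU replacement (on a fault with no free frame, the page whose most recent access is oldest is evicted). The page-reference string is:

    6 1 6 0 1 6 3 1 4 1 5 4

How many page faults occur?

6

6: miss, frames (6)
1: miss, frames (6 1)
6: hit
0: miss, frames (1 6 0)
1: hit
6: hit
3: miss, evict 0, frames (1 6 3)
1: hit
4: miss, evict 6, frames (3 1 4)
1: hit
5: miss, evict 3, frames (4 1 5)
4: hit
Page faults: 6.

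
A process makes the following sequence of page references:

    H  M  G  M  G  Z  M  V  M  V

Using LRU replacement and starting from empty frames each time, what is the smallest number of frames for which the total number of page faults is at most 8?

f=1: 10 faults
f=2: 6 faults
f=3: 5 faults
f=4: 5 faults
f=5: 5 faults
Smallest f with faults ≤ 8 is 2.

2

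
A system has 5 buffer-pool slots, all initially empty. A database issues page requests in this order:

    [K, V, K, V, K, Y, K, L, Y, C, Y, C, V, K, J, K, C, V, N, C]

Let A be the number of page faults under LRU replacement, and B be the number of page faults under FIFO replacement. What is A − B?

-2

Under LRU: F F . . . F . F . F . . . . F . . . F . → 7 faults.
Under FIFO: F F . . . F . F . F . . . . F F . F F . → 9 faults.
A − B = 7 − 9 = -2.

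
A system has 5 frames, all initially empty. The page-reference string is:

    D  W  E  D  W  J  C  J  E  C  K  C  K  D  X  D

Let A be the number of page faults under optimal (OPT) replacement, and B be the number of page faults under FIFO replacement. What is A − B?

Under OPT: F F F . . F F . . . F . . . F . → 7 faults.
Under FIFO: F F F . . F F . . . F . . F F . → 8 faults.
A − B = 7 − 8 = -1.

-1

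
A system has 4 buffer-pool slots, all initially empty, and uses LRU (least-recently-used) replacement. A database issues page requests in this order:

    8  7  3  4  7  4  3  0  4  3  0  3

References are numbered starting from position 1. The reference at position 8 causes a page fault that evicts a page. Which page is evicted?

pos 1: 8: miss, frames [8]
pos 2: 7: miss, frames [8, 7]
pos 3: 3: miss, frames [8, 7, 3]
pos 4: 4: miss, frames [8, 7, 3, 4]
pos 5: 7: hit
pos 6: 4: hit
pos 7: 3: hit
pos 8: 0: miss, evict 8, frames [7, 4, 3, 0]
At position 8, page 8 is evicted.

8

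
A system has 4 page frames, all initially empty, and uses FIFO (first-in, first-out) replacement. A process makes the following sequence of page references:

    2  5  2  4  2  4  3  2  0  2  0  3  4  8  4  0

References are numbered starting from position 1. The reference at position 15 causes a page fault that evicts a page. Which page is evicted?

3

pos 1: 2 → fault, frames (2)
pos 2: 5 → fault, frames (2 5)
pos 3: 2 → hit
pos 4: 4 → fault, frames (2 5 4)
pos 5: 2 → hit
pos 6: 4 → hit
pos 7: 3 → fault, frames (2 5 4 3)
pos 8: 2 → hit
pos 9: 0 → fault, evict 2, frames (5 4 3 0)
pos 10: 2 → fault, evict 5, frames (4 3 0 2)
pos 11: 0 → hit
pos 12: 3 → hit
pos 13: 4 → hit
pos 14: 8 → fault, evict 4, frames (3 0 2 8)
pos 15: 4 → fault, evict 3, frames (0 2 8 4)
At position 15, page 3 is evicted.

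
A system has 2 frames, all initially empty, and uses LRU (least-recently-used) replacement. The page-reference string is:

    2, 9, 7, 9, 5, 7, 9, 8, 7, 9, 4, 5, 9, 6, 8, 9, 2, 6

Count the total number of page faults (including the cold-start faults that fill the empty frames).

17

2 -> fault, frames (2)
9 -> fault, frames (2 9)
7 -> fault, evict 2, frames (9 7)
9 -> hit
5 -> fault, evict 7, frames (9 5)
7 -> fault, evict 9, frames (5 7)
9 -> fault, evict 5, frames (7 9)
8 -> fault, evict 7, frames (9 8)
7 -> fault, evict 9, frames (8 7)
9 -> fault, evict 8, frames (7 9)
4 -> fault, evict 7, frames (9 4)
5 -> fault, evict 9, frames (4 5)
9 -> fault, evict 4, frames (5 9)
6 -> fault, evict 5, frames (9 6)
8 -> fault, evict 9, frames (6 8)
9 -> fault, evict 6, frames (8 9)
2 -> fault, evict 8, frames (9 2)
6 -> fault, evict 9, frames (2 6)
Page faults: 17.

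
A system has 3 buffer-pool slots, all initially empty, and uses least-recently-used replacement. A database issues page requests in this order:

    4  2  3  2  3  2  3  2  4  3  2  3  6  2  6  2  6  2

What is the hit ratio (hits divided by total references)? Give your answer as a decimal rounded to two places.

4 → miss, frames {4}
2 → miss, frames {4,2}
3 → miss, frames {4,2,3}
2 → hit
3 → hit
2 → hit
3 → hit
2 → hit
4 → hit
3 → hit
2 → hit
3 → hit
6 → miss, evict 4, frames {2,3,6}
2 → hit
6 → hit
2 → hit
6 → hit
2 → hit
Hits: 14 of 18 references → 14/18 = 0.7778.

0.78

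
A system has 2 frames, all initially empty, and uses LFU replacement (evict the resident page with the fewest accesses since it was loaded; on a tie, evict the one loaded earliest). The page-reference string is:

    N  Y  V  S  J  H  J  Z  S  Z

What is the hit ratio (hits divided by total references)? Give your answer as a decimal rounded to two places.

N -> miss, frames {N}
Y -> miss, frames {N,Y}
V -> miss, evict N, frames {Y,V}
S -> miss, evict Y, frames {V,S}
J -> miss, evict V, frames {S,J}
H -> miss, evict S, frames {J,H}
J -> hit
Z -> miss, evict H, frames {J,Z}
S -> miss, evict Z, frames {J,S}
Z -> miss, evict S, frames {J,Z}
Hits: 1 of 10 references → 1/10 = 0.1000.

0.10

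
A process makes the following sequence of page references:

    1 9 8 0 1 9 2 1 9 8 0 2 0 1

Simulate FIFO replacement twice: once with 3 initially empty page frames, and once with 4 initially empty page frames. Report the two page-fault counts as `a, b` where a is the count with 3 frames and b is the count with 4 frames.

10, 11

3 frames: F F F F F F F . . F F . . F → 10 faults.
4 frames: F F F F . . F F F F F F . F → 11 faults.
11 > 10: adding a frame increased faults — Belady's anomaly.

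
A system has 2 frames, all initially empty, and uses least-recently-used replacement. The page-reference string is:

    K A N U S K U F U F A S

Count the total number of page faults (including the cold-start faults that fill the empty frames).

K -> fault, frames (K)
A -> fault, frames (K A)
N -> fault, evict K, frames (A N)
U -> fault, evict A, frames (N U)
S -> fault, evict N, frames (U S)
K -> fault, evict U, frames (S K)
U -> fault, evict S, frames (K U)
F -> fault, evict K, frames (U F)
U -> hit
F -> hit
A -> fault, evict U, frames (F A)
S -> fault, evict F, frames (A S)
Page faults: 10.

10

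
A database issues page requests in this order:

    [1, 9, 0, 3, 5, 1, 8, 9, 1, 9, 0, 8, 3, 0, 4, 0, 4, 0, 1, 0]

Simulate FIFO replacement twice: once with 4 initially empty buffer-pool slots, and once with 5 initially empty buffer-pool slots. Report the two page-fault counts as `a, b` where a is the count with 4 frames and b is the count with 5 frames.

12, 11

4 frames: F F F F F F F F . . F . F . F . . . F . → 12 faults.
5 frames: F F F F F . F . F F F . F . F . . . . . → 11 faults.
11 < 12: adding a frame reduced faults, as is typical.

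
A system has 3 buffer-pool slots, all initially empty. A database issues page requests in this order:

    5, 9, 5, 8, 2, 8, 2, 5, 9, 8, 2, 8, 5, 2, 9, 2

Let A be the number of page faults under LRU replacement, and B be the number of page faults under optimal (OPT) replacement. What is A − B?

Under LRU: F F . F F . . . F F F . F . F . → 9 faults.
Under OPT: F F . F F . . . F . . . F . . . → 6 faults.
A − B = 9 − 6 = 3.

3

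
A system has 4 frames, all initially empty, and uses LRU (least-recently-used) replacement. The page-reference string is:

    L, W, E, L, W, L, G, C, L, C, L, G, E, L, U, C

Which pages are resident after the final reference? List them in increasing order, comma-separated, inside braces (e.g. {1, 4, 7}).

{C, E, L, U}

L: fault, frames (L)
W: fault, frames (L W)
E: fault, frames (L W E)
L: hit
W: hit
L: hit
G: fault, frames (E W L G)
C: fault, evict E, frames (W L G C)
L: hit
C: hit
L: hit
G: hit
E: fault, evict W, frames (C L G E)
L: hit
U: fault, evict C, frames (G E L U)
C: fault, evict G, frames (E L U C)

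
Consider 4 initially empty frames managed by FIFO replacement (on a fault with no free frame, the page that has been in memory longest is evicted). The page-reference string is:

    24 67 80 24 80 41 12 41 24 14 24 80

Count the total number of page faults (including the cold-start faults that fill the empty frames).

8

24 -> fault, frames (24)
67 -> fault, frames (24 67)
80 -> fault, frames (24 67 80)
24 -> hit
80 -> hit
41 -> fault, frames (24 67 80 41)
12 -> fault, evict 24, frames (67 80 41 12)
41 -> hit
24 -> fault, evict 67, frames (80 41 12 24)
14 -> fault, evict 80, frames (41 12 24 14)
24 -> hit
80 -> fault, evict 41, frames (12 24 14 80)
Page faults: 8.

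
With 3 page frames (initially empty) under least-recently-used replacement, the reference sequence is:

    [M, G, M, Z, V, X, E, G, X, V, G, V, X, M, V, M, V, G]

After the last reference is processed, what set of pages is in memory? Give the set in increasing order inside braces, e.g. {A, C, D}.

{G, M, V}

M -> miss, frames (M)
G -> miss, frames (M G)
M -> hit
Z -> miss, frames (G M Z)
V -> miss, evict G, frames (M Z V)
X -> miss, evict M, frames (Z V X)
E -> miss, evict Z, frames (V X E)
G -> miss, evict V, frames (X E G)
X -> hit
V -> miss, evict E, frames (G X V)
G -> hit
V -> hit
X -> hit
M -> miss, evict G, frames (V X M)
V -> hit
M -> hit
V -> hit
G -> miss, evict X, frames (M V G)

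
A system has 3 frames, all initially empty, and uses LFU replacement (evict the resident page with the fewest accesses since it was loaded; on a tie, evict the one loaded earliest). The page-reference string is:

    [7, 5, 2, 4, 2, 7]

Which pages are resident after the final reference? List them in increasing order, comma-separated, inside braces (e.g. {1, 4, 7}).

7 -> fault, frames (7)
5 -> fault, frames (7 5)
2 -> fault, frames (7 5 2)
4 -> fault, evict 7, frames (5 2 4)
2 -> hit
7 -> fault, evict 5, frames (2 4 7)

{2, 4, 7}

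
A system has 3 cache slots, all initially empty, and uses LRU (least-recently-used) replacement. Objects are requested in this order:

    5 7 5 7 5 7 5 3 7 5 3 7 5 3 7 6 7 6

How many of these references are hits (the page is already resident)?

14

5 → miss, frames [5]
7 → miss, frames [5, 7]
5 → hit
7 → hit
5 → hit
7 → hit
5 → hit
3 → miss, frames [7, 5, 3]
7 → hit
5 → hit
3 → hit
7 → hit
5 → hit
3 → hit
7 → hit
6 → miss, evict 5, frames [3, 7, 6]
7 → hit
6 → hit
Hits: 14.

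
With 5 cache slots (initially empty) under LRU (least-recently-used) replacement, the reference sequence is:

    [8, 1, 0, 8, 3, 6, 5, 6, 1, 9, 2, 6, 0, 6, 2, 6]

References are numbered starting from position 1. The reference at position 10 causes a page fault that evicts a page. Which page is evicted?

pos 1: 8 -> miss, frames {8}
pos 2: 1 -> miss, frames {8,1}
pos 3: 0 -> miss, frames {8,1,0}
pos 4: 8 -> hit
pos 5: 3 -> miss, frames {1,0,8,3}
pos 6: 6 -> miss, frames {1,0,8,3,6}
pos 7: 5 -> miss, evict 1, frames {0,8,3,6,5}
pos 8: 6 -> hit
pos 9: 1 -> miss, evict 0, frames {8,3,5,6,1}
pos 10: 9 -> miss, evict 8, frames {3,5,6,1,9}
At position 10, page 8 is evicted.

8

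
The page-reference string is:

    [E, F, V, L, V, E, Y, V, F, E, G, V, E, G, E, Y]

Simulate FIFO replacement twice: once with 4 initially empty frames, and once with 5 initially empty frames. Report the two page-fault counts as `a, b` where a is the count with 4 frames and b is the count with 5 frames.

8, 7

4 frames: F F F F . . F . . F F F . . . . → 8 faults.
5 frames: F F F F . . F . . . F . F . . . → 7 faults.
7 < 8: adding a frame reduced faults, as is typical.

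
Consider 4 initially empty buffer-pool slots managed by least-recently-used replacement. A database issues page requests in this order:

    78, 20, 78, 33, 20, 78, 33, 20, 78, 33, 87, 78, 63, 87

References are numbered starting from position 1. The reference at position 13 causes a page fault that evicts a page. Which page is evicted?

20

pos 1: 78 -> miss, frames (78)
pos 2: 20 -> miss, frames (78 20)
pos 3: 78 -> hit
pos 4: 33 -> miss, frames (20 78 33)
pos 5: 20 -> hit
pos 6: 78 -> hit
pos 7: 33 -> hit
pos 8: 20 -> hit
pos 9: 78 -> hit
pos 10: 33 -> hit
pos 11: 87 -> miss, frames (20 78 33 87)
pos 12: 78 -> hit
pos 13: 63 -> miss, evict 20, frames (33 87 78 63)
At position 13, page 20 is evicted.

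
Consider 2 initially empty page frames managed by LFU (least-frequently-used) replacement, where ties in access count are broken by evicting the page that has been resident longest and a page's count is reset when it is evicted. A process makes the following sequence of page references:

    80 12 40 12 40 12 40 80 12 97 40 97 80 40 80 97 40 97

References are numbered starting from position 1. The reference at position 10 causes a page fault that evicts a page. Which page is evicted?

pos 1: 80: miss, frames [80]
pos 2: 12: miss, frames [80, 12]
pos 3: 40: miss, evict 80, frames [12, 40]
pos 4: 12: hit
pos 5: 40: hit
pos 6: 12: hit
pos 7: 40: hit
pos 8: 80: miss, evict 12, frames [40, 80]
pos 9: 12: miss, evict 80, frames [40, 12]
pos 10: 97: miss, evict 12, frames [40, 97]
At position 10, page 12 is evicted.

12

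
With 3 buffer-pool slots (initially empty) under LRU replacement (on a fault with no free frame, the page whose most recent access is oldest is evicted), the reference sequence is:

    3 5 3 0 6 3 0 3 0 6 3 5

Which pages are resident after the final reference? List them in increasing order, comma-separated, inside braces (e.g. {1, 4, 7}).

3: fault, frames {3}
5: fault, frames {3,5}
3: hit
0: fault, frames {5,3,0}
6: fault, evict 5, frames {3,0,6}
3: hit
0: hit
3: hit
0: hit
6: hit
3: hit
5: fault, evict 0, frames {6,3,5}

{3, 5, 6}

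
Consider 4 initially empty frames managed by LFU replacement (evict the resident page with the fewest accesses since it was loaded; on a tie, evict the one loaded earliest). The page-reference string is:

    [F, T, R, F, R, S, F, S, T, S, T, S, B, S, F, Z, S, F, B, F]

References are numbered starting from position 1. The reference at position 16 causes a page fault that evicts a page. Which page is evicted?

pos 1: F: fault, frames (F)
pos 2: T: fault, frames (F T)
pos 3: R: fault, frames (F T R)
pos 4: F: hit
pos 5: R: hit
pos 6: S: fault, frames (F T R S)
pos 7: F: hit
pos 8: S: hit
pos 9: T: hit
pos 10: S: hit
pos 11: T: hit
pos 12: S: hit
pos 13: B: fault, evict R, frames (F T S B)
pos 14: S: hit
pos 15: F: hit
pos 16: Z: fault, evict B, frames (F T S Z)
At position 16, page B is evicted.

B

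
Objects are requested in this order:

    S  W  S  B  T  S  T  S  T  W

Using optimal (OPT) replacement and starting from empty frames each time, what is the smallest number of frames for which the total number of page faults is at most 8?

f=1: 10 faults
f=2: 5 faults
f=3: 4 faults
f=4: 4 faults
Smallest f with faults ≤ 8 is 2.

2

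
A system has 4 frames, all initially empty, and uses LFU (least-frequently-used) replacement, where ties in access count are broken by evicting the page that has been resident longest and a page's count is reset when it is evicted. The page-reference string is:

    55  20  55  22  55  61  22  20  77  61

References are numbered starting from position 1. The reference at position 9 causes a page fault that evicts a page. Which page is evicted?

pos 1: 55: fault, frames {55}
pos 2: 20: fault, frames {55,20}
pos 3: 55: hit
pos 4: 22: fault, frames {55,20,22}
pos 5: 55: hit
pos 6: 61: fault, frames {55,20,22,61}
pos 7: 22: hit
pos 8: 20: hit
pos 9: 77: fault, evict 61, frames {55,20,22,77}
At position 9, page 61 is evicted.

61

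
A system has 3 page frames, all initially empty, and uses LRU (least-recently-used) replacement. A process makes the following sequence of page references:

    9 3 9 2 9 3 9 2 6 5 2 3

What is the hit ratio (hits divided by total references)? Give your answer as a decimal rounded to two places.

9 → fault, frames [9]
3 → fault, frames [9, 3]
9 → hit
2 → fault, frames [3, 9, 2]
9 → hit
3 → hit
9 → hit
2 → hit
6 → fault, evict 3, frames [9, 2, 6]
5 → fault, evict 9, frames [2, 6, 5]
2 → hit
3 → fault, evict 6, frames [5, 2, 3]
Hits: 6 of 12 references → 6/12 = 0.5000.

0.50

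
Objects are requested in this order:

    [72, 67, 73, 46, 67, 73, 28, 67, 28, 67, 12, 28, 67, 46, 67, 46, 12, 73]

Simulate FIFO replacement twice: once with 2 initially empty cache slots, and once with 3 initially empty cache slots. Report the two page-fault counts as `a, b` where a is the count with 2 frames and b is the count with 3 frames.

14, 9

2 frames: F F F F F F F F . . F F F F . . F F → 14 faults.
3 frames: F F F F . . F F . . F . . F . . . F → 9 faults.
9 < 14: adding a frame reduced faults, as is typical.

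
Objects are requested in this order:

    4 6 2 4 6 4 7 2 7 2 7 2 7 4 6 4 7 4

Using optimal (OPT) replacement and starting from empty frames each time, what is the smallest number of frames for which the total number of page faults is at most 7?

3

f=1: 18 faults
f=2: 9 faults
f=3: 5 faults
f=4: 4 faults
Smallest f with faults ≤ 7 is 3.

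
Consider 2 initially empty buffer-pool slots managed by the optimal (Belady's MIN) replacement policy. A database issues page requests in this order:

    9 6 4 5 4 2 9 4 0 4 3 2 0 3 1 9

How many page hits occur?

9: fault, frames (9)
6: fault, frames (9 6)
4: fault, evict 6, frames (9 4)
5: fault, evict 9, frames (4 5)
4: hit
2: fault, evict 5, frames (4 2)
9: fault, evict 2, frames (4 9)
4: hit
0: fault, evict 9, frames (4 0)
4: hit
3: fault, evict 4, frames (0 3)
2: fault, evict 3, frames (0 2)
0: hit
3: fault, evict 2, frames (0 3)
1: fault, evict 3, frames (0 1)
9: fault, evict 1, frames (0 9)
Hits: 4.

4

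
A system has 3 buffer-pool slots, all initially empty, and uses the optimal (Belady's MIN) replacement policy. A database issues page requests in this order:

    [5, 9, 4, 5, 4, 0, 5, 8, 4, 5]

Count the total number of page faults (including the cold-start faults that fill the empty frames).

5 → fault, frames (5)
9 → fault, frames (5 9)
4 → fault, frames (5 9 4)
5 → hit
4 → hit
0 → fault, evict 9, frames (5 4 0)
5 → hit
8 → fault, evict 0, frames (5 4 8)
4 → hit
5 → hit
Page faults: 5.

5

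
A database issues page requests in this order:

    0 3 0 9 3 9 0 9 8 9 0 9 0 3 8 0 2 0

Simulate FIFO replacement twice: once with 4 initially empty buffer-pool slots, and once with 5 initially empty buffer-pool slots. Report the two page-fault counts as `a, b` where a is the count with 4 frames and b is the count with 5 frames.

4 frames: F F . F . . . . F . . . . . . . F F → 6 faults.
5 frames: F F . F . . . . F . . . . . . . F . → 5 faults.
5 < 6: adding a frame reduced faults, as is typical.

6, 5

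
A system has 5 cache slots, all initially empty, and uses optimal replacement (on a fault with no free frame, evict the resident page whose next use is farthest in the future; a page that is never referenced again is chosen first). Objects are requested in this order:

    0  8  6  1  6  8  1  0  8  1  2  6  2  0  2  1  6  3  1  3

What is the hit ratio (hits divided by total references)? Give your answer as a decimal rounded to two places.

0.70

0 -> fault, frames [0]
8 -> fault, frames [0, 8]
6 -> fault, frames [0, 8, 6]
1 -> fault, frames [0, 8, 6, 1]
6 -> hit
8 -> hit
1 -> hit
0 -> hit
8 -> hit
1 -> hit
2 -> fault, frames [0, 8, 6, 1, 2]
6 -> hit
2 -> hit
0 -> hit
2 -> hit
1 -> hit
6 -> hit
3 -> fault, evict 2, frames [0, 8, 6, 1, 3]
1 -> hit
3 -> hit
Hits: 14 of 20 references → 14/20 = 0.7000.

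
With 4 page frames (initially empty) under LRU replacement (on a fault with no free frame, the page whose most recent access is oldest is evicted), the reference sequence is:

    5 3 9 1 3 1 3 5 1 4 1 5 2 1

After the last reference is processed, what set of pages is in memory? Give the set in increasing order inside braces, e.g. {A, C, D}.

5: fault, frames [5]
3: fault, frames [5, 3]
9: fault, frames [5, 3, 9]
1: fault, frames [5, 3, 9, 1]
3: hit
1: hit
3: hit
5: hit
1: hit
4: fault, evict 9, frames [3, 5, 1, 4]
1: hit
5: hit
2: fault, evict 3, frames [4, 1, 5, 2]
1: hit

{1, 2, 4, 5}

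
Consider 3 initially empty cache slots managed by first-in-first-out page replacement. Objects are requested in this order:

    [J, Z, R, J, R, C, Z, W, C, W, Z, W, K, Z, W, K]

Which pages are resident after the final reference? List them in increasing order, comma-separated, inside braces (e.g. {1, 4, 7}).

{K, W, Z}

J → fault, frames (J)
Z → fault, frames (J Z)
R → fault, frames (J Z R)
J → hit
R → hit
C → fault, evict J, frames (Z R C)
Z → hit
W → fault, evict Z, frames (R C W)
C → hit
W → hit
Z → fault, evict R, frames (C W Z)
W → hit
K → fault, evict C, frames (W Z K)
Z → hit
W → hit
K → hit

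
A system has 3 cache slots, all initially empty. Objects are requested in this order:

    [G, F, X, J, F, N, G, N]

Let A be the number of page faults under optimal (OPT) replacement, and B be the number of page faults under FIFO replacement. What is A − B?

-1

Under OPT: F F F F . F . . → 5 faults.
Under FIFO: F F F F . F F . → 6 faults.
A − B = 5 − 6 = -1.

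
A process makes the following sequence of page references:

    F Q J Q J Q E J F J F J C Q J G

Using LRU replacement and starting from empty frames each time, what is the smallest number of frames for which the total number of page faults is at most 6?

f=1: 16 faults
f=2: 10 faults
f=3: 8 faults
f=4: 7 faults
f=5: 6 faults
f=6: 6 faults
Smallest f with faults ≤ 6 is 5.

5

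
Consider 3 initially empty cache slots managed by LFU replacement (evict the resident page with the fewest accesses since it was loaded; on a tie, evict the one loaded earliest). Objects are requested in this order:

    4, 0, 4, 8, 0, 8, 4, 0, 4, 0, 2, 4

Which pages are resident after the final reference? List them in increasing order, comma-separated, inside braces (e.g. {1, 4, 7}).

{0, 2, 4}

4 → fault, frames [4]
0 → fault, frames [4, 0]
4 → hit
8 → fault, frames [4, 0, 8]
0 → hit
8 → hit
4 → hit
0 → hit
4 → hit
0 → hit
2 → fault, evict 8, frames [4, 0, 2]
4 → hit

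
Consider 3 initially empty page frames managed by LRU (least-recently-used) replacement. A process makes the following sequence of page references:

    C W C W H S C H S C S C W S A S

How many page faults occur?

7

C → fault, frames [C]
W → fault, frames [C, W]
C → hit
W → hit
H → fault, frames [C, W, H]
S → fault, evict C, frames [W, H, S]
C → fault, evict W, frames [H, S, C]
H → hit
S → hit
C → hit
S → hit
C → hit
W → fault, evict H, frames [S, C, W]
S → hit
A → fault, evict C, frames [W, S, A]
S → hit
Page faults: 7.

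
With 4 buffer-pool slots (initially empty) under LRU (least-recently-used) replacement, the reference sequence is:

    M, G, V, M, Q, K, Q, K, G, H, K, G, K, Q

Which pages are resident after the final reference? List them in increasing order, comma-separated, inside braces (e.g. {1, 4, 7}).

M -> fault, frames (M)
G -> fault, frames (M G)
V -> fault, frames (M G V)
M -> hit
Q -> fault, frames (G V M Q)
K -> fault, evict G, frames (V M Q K)
Q -> hit
K -> hit
G -> fault, evict V, frames (M Q K G)
H -> fault, evict M, frames (Q K G H)
K -> hit
G -> hit
K -> hit
Q -> hit

{G, H, K, Q}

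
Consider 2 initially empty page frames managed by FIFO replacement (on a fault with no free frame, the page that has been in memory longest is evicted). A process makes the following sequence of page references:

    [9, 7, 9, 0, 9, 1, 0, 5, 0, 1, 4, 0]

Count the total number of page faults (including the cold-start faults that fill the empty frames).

9 -> fault, frames [9]
7 -> fault, frames [9, 7]
9 -> hit
0 -> fault, evict 9, frames [7, 0]
9 -> fault, evict 7, frames [0, 9]
1 -> fault, evict 0, frames [9, 1]
0 -> fault, evict 9, frames [1, 0]
5 -> fault, evict 1, frames [0, 5]
0 -> hit
1 -> fault, evict 0, frames [5, 1]
4 -> fault, evict 5, frames [1, 4]
0 -> fault, evict 1, frames [4, 0]
Page faults: 10.

10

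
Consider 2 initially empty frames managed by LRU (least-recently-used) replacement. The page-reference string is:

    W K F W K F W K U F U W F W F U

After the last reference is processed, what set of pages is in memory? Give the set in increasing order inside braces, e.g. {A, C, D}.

{F, U}

W -> miss, frames [W]
K -> miss, frames [W, K]
F -> miss, evict W, frames [K, F]
W -> miss, evict K, frames [F, W]
K -> miss, evict F, frames [W, K]
F -> miss, evict W, frames [K, F]
W -> miss, evict K, frames [F, W]
K -> miss, evict F, frames [W, K]
U -> miss, evict W, frames [K, U]
F -> miss, evict K, frames [U, F]
U -> hit
W -> miss, evict F, frames [U, W]
F -> miss, evict U, frames [W, F]
W -> hit
F -> hit
U -> miss, evict W, frames [F, U]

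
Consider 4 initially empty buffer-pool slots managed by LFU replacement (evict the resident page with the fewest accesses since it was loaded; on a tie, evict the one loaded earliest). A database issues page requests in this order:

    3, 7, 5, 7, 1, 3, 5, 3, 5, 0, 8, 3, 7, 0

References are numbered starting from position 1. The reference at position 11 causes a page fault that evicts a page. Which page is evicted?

pos 1: 3 -> miss, frames (3)
pos 2: 7 -> miss, frames (3 7)
pos 3: 5 -> miss, frames (3 7 5)
pos 4: 7 -> hit
pos 5: 1 -> miss, frames (3 7 5 1)
pos 6: 3 -> hit
pos 7: 5 -> hit
pos 8: 3 -> hit
pos 9: 5 -> hit
pos 10: 0 -> miss, evict 1, frames (3 7 5 0)
pos 11: 8 -> miss, evict 0, frames (3 7 5 8)
At position 11, page 0 is evicted.

0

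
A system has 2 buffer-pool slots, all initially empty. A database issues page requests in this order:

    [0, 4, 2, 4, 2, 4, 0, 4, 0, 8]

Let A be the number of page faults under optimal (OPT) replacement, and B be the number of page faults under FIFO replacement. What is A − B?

-1

Under OPT: F F F . . . F . . F → 5 faults.
Under FIFO: F F F . . . F F . F → 6 faults.
A − B = 5 − 6 = -1.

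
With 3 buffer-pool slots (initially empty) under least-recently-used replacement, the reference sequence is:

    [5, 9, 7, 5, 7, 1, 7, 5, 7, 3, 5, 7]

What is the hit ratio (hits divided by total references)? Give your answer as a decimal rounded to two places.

0.58

5 → miss, frames (5)
9 → miss, frames (5 9)
7 → miss, frames (5 9 7)
5 → hit
7 → hit
1 → miss, evict 9, frames (5 7 1)
7 → hit
5 → hit
7 → hit
3 → miss, evict 1, frames (5 7 3)
5 → hit
7 → hit
Hits: 7 of 12 references → 7/12 = 0.5833.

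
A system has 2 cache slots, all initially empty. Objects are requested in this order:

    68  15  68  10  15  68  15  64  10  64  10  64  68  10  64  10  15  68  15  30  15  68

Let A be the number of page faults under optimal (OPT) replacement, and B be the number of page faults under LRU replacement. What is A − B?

-2

Under OPT: F F . F . F . F F . . . F . F . F F . F . F → 12 faults.
Under LRU: F F . F F F . F F . . . F F F . F F . F . F → 14 faults.
A − B = 12 − 14 = -2.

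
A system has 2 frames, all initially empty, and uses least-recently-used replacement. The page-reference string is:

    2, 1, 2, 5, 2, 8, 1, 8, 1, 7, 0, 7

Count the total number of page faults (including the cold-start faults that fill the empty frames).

2 → miss, frames [2]
1 → miss, frames [2, 1]
2 → hit
5 → miss, evict 1, frames [2, 5]
2 → hit
8 → miss, evict 5, frames [2, 8]
1 → miss, evict 2, frames [8, 1]
8 → hit
1 → hit
7 → miss, evict 8, frames [1, 7]
0 → miss, evict 1, frames [7, 0]
7 → hit
Page faults: 7.

7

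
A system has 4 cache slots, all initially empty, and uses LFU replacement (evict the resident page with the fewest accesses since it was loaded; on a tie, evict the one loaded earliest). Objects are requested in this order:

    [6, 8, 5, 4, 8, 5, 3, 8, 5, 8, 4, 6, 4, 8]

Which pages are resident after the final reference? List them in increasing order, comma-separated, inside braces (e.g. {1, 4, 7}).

6 -> fault, frames [6]
8 -> fault, frames [6, 8]
5 -> fault, frames [6, 8, 5]
4 -> fault, frames [6, 8, 5, 4]
8 -> hit
5 -> hit
3 -> fault, evict 6, frames [8, 5, 4, 3]
8 -> hit
5 -> hit
8 -> hit
4 -> hit
6 -> fault, evict 3, frames [8, 5, 4, 6]
4 -> hit
8 -> hit

{4, 5, 6, 8}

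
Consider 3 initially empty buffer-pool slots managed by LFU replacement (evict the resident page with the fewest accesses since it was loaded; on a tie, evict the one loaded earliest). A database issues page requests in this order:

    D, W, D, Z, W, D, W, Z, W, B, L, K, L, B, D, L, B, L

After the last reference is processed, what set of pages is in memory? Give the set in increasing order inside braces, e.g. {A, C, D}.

{D, L, W}

D → miss, frames [D]
W → miss, frames [D, W]
D → hit
Z → miss, frames [D, W, Z]
W → hit
D → hit
W → hit
Z → hit
W → hit
B → miss, evict Z, frames [D, W, B]
L → miss, evict B, frames [D, W, L]
K → miss, evict L, frames [D, W, K]
L → miss, evict K, frames [D, W, L]
B → miss, evict L, frames [D, W, B]
D → hit
L → miss, evict B, frames [D, W, L]
B → miss, evict L, frames [D, W, B]
L → miss, evict B, frames [D, W, L]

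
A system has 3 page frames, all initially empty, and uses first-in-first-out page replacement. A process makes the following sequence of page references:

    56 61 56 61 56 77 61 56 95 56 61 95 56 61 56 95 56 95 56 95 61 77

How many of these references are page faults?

7

56: miss, frames (56)
61: miss, frames (56 61)
56: hit
61: hit
56: hit
77: miss, frames (56 61 77)
61: hit
56: hit
95: miss, evict 56, frames (61 77 95)
56: miss, evict 61, frames (77 95 56)
61: miss, evict 77, frames (95 56 61)
95: hit
56: hit
61: hit
56: hit
95: hit
56: hit
95: hit
56: hit
95: hit
61: hit
77: miss, evict 95, frames (56 61 77)
Page faults: 7.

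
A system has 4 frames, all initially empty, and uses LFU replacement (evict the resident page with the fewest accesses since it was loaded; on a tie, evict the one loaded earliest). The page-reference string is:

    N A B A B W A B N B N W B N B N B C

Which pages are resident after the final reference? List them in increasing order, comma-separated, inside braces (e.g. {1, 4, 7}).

{A, B, C, N}

N: fault, frames [N]
A: fault, frames [N, A]
B: fault, frames [N, A, B]
A: hit
B: hit
W: fault, frames [N, A, B, W]
A: hit
B: hit
N: hit
B: hit
N: hit
W: hit
B: hit
N: hit
B: hit
N: hit
B: hit
C: fault, evict W, frames [N, A, B, C]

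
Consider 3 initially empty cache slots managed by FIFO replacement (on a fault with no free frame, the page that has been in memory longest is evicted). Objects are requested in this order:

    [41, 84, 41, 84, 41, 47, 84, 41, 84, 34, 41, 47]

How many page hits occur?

41: fault, frames {41}
84: fault, frames {41,84}
41: hit
84: hit
41: hit
47: fault, frames {41,84,47}
84: hit
41: hit
84: hit
34: fault, evict 41, frames {84,47,34}
41: fault, evict 84, frames {47,34,41}
47: hit
Hits: 7.

7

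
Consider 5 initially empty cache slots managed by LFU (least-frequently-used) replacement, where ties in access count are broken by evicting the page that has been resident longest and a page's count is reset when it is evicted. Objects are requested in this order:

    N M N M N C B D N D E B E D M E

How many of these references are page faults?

N → fault, frames {N}
M → fault, frames {N,M}
N → hit
M → hit
N → hit
C → fault, frames {N,M,C}
B → fault, frames {N,M,C,B}
D → fault, frames {N,M,C,B,D}
N → hit
D → hit
E → fault, evict C, frames {N,M,B,D,E}
B → hit
E → hit
D → hit
M → hit
E → hit
Page faults: 6.

6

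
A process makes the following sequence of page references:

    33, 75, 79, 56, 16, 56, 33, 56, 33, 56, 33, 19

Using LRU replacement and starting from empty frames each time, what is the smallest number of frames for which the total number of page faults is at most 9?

2

f=1: 12 faults
f=2: 7 faults
f=3: 7 faults
f=4: 7 faults
f=5: 6 faults
f=6: 6 faults
Smallest f with faults ≤ 9 is 2.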